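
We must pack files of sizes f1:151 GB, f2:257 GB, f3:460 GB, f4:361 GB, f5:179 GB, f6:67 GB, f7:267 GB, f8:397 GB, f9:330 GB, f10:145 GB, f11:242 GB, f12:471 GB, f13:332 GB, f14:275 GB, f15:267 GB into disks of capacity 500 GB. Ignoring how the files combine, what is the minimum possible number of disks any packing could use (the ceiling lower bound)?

Total size = 151 + 257 + 460 + 361 + 179 + 67 + 267 + 397 + 330 + 145 + 242 + 471 + 332 + 275 + 267 = 4201 GB.
⌈4201 / 500⌉ = 9.

9 disks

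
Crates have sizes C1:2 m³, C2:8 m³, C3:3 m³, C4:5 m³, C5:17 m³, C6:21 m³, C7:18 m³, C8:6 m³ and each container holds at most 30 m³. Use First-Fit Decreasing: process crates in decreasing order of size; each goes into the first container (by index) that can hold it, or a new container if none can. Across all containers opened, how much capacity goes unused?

10

Sorted descending: 21, 18, 17, 8, 6, 5, 3, 2.
Put 21 m³ in container 1; 9 m³ remain.
Put 18 m³ in container 2; 12 m³ remain.
Put 17 m³ in container 3; 13 m³ remain.
Put 8 m³ in container 1; 1 m³ remain.
Put 6 m³ in container 2; 6 m³ remain.
Put 5 m³ in container 2; 1 m³ remain.
Put 3 m³ in container 3; 10 m³ remain.
Put 2 m³ in container 3; 8 m³ remain.
3 containers × 30 m³ = 90 m³; used 80 m³; unused 10 m³.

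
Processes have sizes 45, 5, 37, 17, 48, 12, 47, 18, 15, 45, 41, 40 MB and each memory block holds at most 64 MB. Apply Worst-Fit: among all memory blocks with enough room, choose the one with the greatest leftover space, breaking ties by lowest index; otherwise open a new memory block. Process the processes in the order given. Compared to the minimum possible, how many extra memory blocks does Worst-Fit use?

Worst-Fit: [45,5] [37,17] [48,12] [47] [18,15] [45] [41] [40] → 8 memory blocks.
7 processes exceed 32 MB (half the capacity), and no two of those can share a memory block, so at least 7 memory blocks are needed.
An optimal packing achieves that bound: [48,15] [47,17] [45,18] [45,12,5] [41] [40] [37] → 7 memory blocks.
Excess: 8 − 7 = 1.

1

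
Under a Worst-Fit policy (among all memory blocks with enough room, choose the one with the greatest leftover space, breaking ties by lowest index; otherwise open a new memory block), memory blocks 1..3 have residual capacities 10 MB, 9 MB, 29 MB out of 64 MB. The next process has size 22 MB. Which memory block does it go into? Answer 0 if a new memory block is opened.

3

Memory blocks with room: memory block 3 (29 MB).
Most room is memory block 3 with 29 MB free.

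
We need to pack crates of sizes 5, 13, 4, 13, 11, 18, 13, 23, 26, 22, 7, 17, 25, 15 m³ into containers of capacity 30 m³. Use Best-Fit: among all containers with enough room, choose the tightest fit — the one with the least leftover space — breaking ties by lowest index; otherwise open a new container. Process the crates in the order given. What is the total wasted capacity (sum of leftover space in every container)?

container 1: place 5 m³, 25 m³ left
container 1: place 13 m³, 12 m³ left
container 1: place 4 m³, 8 m³ left
container 2: place 13 m³, 17 m³ left
container 2: place 11 m³, 6 m³ left
container 3: place 18 m³, 12 m³ left
container 4: place 13 m³, 17 m³ left
container 5: place 23 m³, 7 m³ left
container 6: place 26 m³, 4 m³ left
container 7: place 22 m³, 8 m³ left
container 5: place 7 m³, 0 m³ left
container 4: place 17 m³, 0 m³ left
container 8: place 25 m³, 5 m³ left
container 9: place 15 m³, 15 m³ left
9 containers × 30 m³ = 270 m³; used 212 m³; unused 58 m³.

58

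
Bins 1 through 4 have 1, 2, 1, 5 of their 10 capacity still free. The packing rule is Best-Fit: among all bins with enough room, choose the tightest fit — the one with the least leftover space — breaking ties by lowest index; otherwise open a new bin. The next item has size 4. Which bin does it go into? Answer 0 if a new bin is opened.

4

Bins with room: bin 4 (5).
Tightest fit is bin 4 with 5 free.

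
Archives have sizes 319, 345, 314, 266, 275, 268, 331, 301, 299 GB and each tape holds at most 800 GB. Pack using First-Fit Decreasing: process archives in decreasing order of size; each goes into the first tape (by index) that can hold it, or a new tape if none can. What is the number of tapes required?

Sorted descending: 345, 331, 319, 314, 301, 299, 275, 268, 266.
Put 345 GB in tape 1; 455 GB remain.
Put 331 GB in tape 1; 124 GB remain.
Put 319 GB in tape 2; 481 GB remain.
Put 314 GB in tape 2; 167 GB remain.
Put 301 GB in tape 3; 499 GB remain.
Put 299 GB in tape 3; 200 GB remain.
Put 275 GB in tape 4; 525 GB remain.
Put 268 GB in tape 4; 257 GB remain.
Put 266 GB in tape 5; 534 GB remain.

5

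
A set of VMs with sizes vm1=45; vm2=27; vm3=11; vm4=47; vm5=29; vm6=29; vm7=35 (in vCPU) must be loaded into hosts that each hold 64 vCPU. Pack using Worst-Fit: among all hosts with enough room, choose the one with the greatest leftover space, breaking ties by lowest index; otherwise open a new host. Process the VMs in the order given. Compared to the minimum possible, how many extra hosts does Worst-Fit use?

1

Worst-Fit: [45] [27,11] [47] [29,29] [35] → 5 hosts.
Total size 223 vCPU; any packing needs at least ⌈223/64⌉ = 4 hosts.
An optimal packing achieves that bound: [47,11] [45] [35,29] [29,27] → 4 hosts.
Excess: 5 − 4 = 1.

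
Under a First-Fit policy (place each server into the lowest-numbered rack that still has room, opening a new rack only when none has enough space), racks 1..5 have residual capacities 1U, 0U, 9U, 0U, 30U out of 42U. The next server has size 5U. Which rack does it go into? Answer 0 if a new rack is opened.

Racks with room: rack 3 (9U), rack 5 (30U).
The first with room is rack 3.

3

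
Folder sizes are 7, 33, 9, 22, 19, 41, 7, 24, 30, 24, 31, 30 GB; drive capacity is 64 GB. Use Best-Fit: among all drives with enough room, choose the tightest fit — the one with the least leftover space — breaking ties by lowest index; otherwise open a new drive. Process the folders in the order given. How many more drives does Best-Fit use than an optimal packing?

Best-Fit: [7,33,9,7] [22,19] [41] [24,30] [24,31] [30] → 6 drives.
Total size 277 GB; any packing needs at least ⌈277/64⌉ = 5 drives.
An optimal packing achieves that bound: [41,22] [33,31] [30,30] [24,24,9,7] [19,7] → 5 drives.
Excess: 6 − 5 = 1.

1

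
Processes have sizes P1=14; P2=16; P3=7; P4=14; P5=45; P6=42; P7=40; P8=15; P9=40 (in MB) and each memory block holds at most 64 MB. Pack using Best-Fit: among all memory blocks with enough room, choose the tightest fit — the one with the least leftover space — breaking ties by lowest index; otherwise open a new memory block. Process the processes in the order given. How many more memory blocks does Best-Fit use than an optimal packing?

Best-Fit: [14,16,7,14] [45,15] [42] [40] [40] → 5 memory blocks.
Total size 233 MB; any packing needs at least ⌈233/64⌉ = 4 memory blocks.
An optimal packing achieves that bound: [45,16] [42,15,7] [40,14] [40,14] → 4 memory blocks.
Excess: 5 − 4 = 1.

1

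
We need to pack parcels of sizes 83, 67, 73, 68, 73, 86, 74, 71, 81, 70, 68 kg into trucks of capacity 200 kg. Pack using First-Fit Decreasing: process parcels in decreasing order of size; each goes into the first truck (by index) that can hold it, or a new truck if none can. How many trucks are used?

Sorted descending: 86, 83, 81, 74, 73, 73, 71, 70, 68, 68, 67.
86 kg → truck 1 (remaining 114 kg)
83 kg → truck 1 (remaining 31 kg)
81 kg → truck 2 (remaining 119 kg)
74 kg → truck 2 (remaining 45 kg)
73 kg → truck 3 (remaining 127 kg)
73 kg → truck 3 (remaining 54 kg)
71 kg → truck 4 (remaining 129 kg)
70 kg → truck 4 (remaining 59 kg)
68 kg → truck 5 (remaining 132 kg)
68 kg → truck 5 (remaining 64 kg)
67 kg → truck 6 (remaining 133 kg)
Final trucks: [86,83] [81,74] [73,73] [71,70] [68,68] [67].

6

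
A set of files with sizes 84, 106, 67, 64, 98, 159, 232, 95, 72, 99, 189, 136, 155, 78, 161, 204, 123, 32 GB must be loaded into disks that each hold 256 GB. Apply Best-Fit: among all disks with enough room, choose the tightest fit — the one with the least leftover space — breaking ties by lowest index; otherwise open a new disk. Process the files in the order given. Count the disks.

10

disk 1: place 84 GB, 172 GB left
disk 1: place 106 GB, 66 GB left
disk 2: place 67 GB, 189 GB left
disk 1: place 64 GB, 2 GB left
disk 2: place 98 GB, 91 GB left
disk 3: place 159 GB, 97 GB left
disk 4: place 232 GB, 24 GB left
disk 3: place 95 GB, 2 GB left
disk 2: place 72 GB, 19 GB left
disk 5: place 99 GB, 157 GB left
disk 6: place 189 GB, 67 GB left
disk 5: place 136 GB, 21 GB left
disk 7: place 155 GB, 101 GB left
disk 7: place 78 GB, 23 GB left
disk 8: place 161 GB, 95 GB left
disk 9: place 204 GB, 52 GB left
disk 10: place 123 GB, 133 GB left
disk 9: place 32 GB, 20 GB left
Final disks: [84,106,64] [67,98,72] [159,95] [232] [99,136] [189] [155,78] [161] [204,32] [123].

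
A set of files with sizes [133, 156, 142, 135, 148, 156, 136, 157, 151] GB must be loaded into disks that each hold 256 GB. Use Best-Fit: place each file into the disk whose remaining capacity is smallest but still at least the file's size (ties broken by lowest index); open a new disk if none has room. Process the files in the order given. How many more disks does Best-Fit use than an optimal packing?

Best-Fit: [133] [156] [142] [135] [148] [156] [136] [157] [151] → 9 disks.
9 files exceed 128 GB (half the capacity), and no two of those can share a disk, so at least 9 disks are needed.
So 9 is already optimal.

0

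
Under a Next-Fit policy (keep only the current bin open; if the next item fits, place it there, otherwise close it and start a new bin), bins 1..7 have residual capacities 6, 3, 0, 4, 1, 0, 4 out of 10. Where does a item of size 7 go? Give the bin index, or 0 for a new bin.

0

Next-Fit only looks at bin 7, which has 4 free.
7 does not fit, so a new bin is opened.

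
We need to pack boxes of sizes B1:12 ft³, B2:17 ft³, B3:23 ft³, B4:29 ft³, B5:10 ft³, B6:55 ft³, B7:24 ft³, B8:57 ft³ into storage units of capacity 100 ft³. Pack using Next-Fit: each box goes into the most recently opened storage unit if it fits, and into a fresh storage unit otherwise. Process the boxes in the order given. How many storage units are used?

3 storage units

B1 (12 ft³) → storage unit 1 (remaining 88 ft³)
B2 (17 ft³) → storage unit 1 (remaining 71 ft³)
B3 (23 ft³) → storage unit 1 (remaining 48 ft³)
B4 (29 ft³) → storage unit 1 (remaining 19 ft³)
B5 (10 ft³) → storage unit 1 (remaining 9 ft³)
B6 (55 ft³) → storage unit 2 (remaining 45 ft³)
B7 (24 ft³) → storage unit 2 (remaining 21 ft³)
B8 (57 ft³) → storage unit 3 (remaining 43 ft³)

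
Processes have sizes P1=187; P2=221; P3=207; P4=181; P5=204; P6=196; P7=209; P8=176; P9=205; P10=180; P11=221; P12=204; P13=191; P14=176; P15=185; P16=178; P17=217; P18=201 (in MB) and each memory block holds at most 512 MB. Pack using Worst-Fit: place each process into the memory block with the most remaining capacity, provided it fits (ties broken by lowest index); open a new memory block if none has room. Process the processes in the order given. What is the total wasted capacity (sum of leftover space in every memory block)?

1069

P1 (187 MB) → memory block 1 (remaining 325 MB)
P2 (221 MB) → memory block 1 (remaining 104 MB)
P3 (207 MB) → memory block 2 (remaining 305 MB)
P4 (181 MB) → memory block 2 (remaining 124 MB)
P5 (204 MB) → memory block 3 (remaining 308 MB)
P6 (196 MB) → memory block 3 (remaining 112 MB)
P7 (209 MB) → memory block 4 (remaining 303 MB)
P8 (176 MB) → memory block 4 (remaining 127 MB)
P9 (205 MB) → memory block 5 (remaining 307 MB)
P10 (180 MB) → memory block 5 (remaining 127 MB)
P11 (221 MB) → memory block 6 (remaining 291 MB)
P12 (204 MB) → memory block 6 (remaining 87 MB)
P13 (191 MB) → memory block 7 (remaining 321 MB)
P14 (176 MB) → memory block 7 (remaining 145 MB)
P15 (185 MB) → memory block 8 (remaining 327 MB)
P16 (178 MB) → memory block 8 (remaining 149 MB)
P17 (217 MB) → memory block 9 (remaining 295 MB)
P18 (201 MB) → memory block 9 (remaining 94 MB)
9 memory blocks × 512 MB = 4608 MB; used 3539 MB; unused 1069 MB.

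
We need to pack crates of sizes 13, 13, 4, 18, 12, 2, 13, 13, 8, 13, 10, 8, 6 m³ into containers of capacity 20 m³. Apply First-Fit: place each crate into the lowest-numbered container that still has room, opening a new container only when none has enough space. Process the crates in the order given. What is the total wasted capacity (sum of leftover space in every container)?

container 1: place 13 m³, 7 m³ left
container 2: place 13 m³, 7 m³ left
container 1: place 4 m³, 3 m³ left
container 3: place 18 m³, 2 m³ left
container 4: place 12 m³, 8 m³ left
container 1: place 2 m³, 1 m³ left
container 5: place 13 m³, 7 m³ left
container 6: place 13 m³, 7 m³ left
container 4: place 8 m³, 0 m³ left
container 7: place 13 m³, 7 m³ left
container 8: place 10 m³, 10 m³ left
container 8: place 8 m³, 2 m³ left
container 2: place 6 m³, 1 m³ left
8 containers × 20 m³ = 160 m³; used 133 m³; unused 27 m³.

27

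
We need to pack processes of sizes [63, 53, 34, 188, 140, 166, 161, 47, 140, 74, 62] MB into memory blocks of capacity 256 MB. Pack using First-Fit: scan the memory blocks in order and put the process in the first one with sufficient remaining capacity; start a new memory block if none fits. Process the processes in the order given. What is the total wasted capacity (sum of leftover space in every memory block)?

408

63 MB → memory block 1 (remaining 193 MB)
53 MB → memory block 1 (remaining 140 MB)
34 MB → memory block 1 (remaining 106 MB)
188 MB → memory block 2 (remaining 68 MB)
140 MB → memory block 3 (remaining 116 MB)
166 MB → memory block 4 (remaining 90 MB)
161 MB → memory block 5 (remaining 95 MB)
47 MB → memory block 1 (remaining 59 MB)
140 MB → memory block 6 (remaining 116 MB)
74 MB → memory block 3 (remaining 42 MB)
62 MB → memory block 2 (remaining 6 MB)
6 memory blocks × 256 MB = 1536 MB; used 1128 MB; unused 408 MB.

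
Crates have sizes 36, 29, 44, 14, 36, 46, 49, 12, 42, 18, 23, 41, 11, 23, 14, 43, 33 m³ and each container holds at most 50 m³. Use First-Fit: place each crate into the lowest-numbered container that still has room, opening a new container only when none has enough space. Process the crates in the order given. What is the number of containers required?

12 containers

36 m³ → container 1 (remaining 14 m³)
29 m³ → container 2 (remaining 21 m³)
44 m³ → container 3 (remaining 6 m³)
14 m³ → container 1 (remaining 0 m³)
36 m³ → container 4 (remaining 14 m³)
46 m³ → container 5 (remaining 4 m³)
49 m³ → container 6 (remaining 1 m³)
12 m³ → container 2 (remaining 9 m³)
42 m³ → container 7 (remaining 8 m³)
18 m³ → container 8 (remaining 32 m³)
23 m³ → container 8 (remaining 9 m³)
41 m³ → container 9 (remaining 9 m³)
11 m³ → container 4 (remaining 3 m³)
23 m³ → container 10 (remaining 27 m³)
14 m³ → container 10 (remaining 13 m³)
43 m³ → container 11 (remaining 7 m³)
33 m³ → container 12 (remaining 17 m³)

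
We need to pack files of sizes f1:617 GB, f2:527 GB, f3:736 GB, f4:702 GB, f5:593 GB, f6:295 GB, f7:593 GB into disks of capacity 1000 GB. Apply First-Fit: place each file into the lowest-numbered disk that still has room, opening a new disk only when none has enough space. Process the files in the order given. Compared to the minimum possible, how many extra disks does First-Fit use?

First-Fit: [617,295] [527] [736] [702] [593] [593] → 6 disks.
6 files exceed 500 GB (half the capacity), and no two of those can share a disk, so at least 6 disks are needed.
So 6 is already optimal.

0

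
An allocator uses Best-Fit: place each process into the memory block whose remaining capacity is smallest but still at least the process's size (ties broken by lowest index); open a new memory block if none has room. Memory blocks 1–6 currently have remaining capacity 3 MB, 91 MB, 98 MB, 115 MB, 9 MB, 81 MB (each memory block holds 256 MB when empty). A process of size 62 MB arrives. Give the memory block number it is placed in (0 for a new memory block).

6

Memory blocks with room: memory block 2 (91 MB), memory block 3 (98 MB), memory block 4 (115 MB), memory block 6 (81 MB).
Tightest fit is memory block 6 with 81 MB free.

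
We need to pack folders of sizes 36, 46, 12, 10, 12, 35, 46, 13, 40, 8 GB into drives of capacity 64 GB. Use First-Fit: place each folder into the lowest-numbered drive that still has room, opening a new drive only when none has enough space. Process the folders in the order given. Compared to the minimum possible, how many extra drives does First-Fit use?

First-Fit: [36,12,10] [46,12] [35,13,8] [46] [40] → 5 drives.
Total size 258 GB; any packing needs at least ⌈258/64⌉ = 5 drives.
So 5 is already optimal.

0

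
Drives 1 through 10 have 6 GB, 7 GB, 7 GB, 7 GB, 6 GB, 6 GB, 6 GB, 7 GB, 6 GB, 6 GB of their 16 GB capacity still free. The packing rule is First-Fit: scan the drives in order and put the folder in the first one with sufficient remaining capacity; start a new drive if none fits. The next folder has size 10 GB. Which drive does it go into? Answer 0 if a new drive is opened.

0

No drive has ≥ 10 GB free, so a new drive is opened.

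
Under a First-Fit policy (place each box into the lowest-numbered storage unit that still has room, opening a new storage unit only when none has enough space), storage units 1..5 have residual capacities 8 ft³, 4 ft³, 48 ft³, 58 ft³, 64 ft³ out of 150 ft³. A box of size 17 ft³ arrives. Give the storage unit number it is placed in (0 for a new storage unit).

Storage units with room: storage unit 3 (48 ft³), storage unit 4 (58 ft³), storage unit 5 (64 ft³).
The first with room is storage unit 3.

3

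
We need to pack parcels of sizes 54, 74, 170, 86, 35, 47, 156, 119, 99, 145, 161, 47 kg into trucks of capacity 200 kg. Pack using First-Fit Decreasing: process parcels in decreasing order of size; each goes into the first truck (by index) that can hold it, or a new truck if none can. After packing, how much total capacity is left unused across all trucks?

Sorted descending: 170, 161, 156, 145, 119, 99, 86, 74, 54, 47, 47, 35.
Put 170 kg in truck 1; 30 kg remain.
Put 161 kg in truck 2; 39 kg remain.
Put 156 kg in truck 3; 44 kg remain.
Put 145 kg in truck 4; 55 kg remain.
Put 119 kg in truck 5; 81 kg remain.
Put 99 kg in truck 6; 101 kg remain.
Put 86 kg in truck 6; 15 kg remain.
Put 74 kg in truck 5; 7 kg remain.
Put 54 kg in truck 4; 1 kg remain.
Put 47 kg in truck 7; 153 kg remain.
Put 47 kg in truck 7; 106 kg remain.
Put 35 kg in truck 2; 4 kg remain.
7 trucks × 200 kg = 1400 kg; used 1193 kg; unused 207 kg.

207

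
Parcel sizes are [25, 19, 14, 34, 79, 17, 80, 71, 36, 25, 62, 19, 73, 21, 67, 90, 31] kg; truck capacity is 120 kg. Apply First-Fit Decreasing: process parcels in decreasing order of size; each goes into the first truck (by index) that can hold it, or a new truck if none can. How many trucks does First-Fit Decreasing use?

7

Sorted descending: 90, 80, 79, 73, 71, 67, 62, 36, 34, 31, 25, 25, 21, 19, 19, 17, 14.
truck 1: place 90 kg, 30 kg left
truck 2: place 80 kg, 40 kg left
truck 3: place 79 kg, 41 kg left
truck 4: place 73 kg, 47 kg left
truck 5: place 71 kg, 49 kg left
truck 6: place 67 kg, 53 kg left
truck 7: place 62 kg, 58 kg left
truck 2: place 36 kg, 4 kg left
truck 3: place 34 kg, 7 kg left
truck 4: place 31 kg, 16 kg left
truck 1: place 25 kg, 5 kg left
truck 5: place 25 kg, 24 kg left
truck 5: place 21 kg, 3 kg left
truck 6: place 19 kg, 34 kg left
truck 6: place 19 kg, 15 kg left
truck 7: place 17 kg, 41 kg left
truck 4: place 14 kg, 2 kg left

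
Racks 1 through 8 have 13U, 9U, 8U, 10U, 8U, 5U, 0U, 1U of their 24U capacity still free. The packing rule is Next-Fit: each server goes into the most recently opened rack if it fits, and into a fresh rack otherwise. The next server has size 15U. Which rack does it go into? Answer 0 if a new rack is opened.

Next-Fit only looks at rack 8, which has 1U free.
15U does not fit, so a new rack is opened.

0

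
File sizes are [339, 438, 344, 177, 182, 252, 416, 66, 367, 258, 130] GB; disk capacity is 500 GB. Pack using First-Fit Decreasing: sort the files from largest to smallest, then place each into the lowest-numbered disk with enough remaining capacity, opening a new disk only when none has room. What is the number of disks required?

7

Sorted descending: 438, 416, 367, 344, 339, 258, 252, 182, 177, 130, 66.
disk 1: place 438 GB, 62 GB left
disk 2: place 416 GB, 84 GB left
disk 3: place 367 GB, 133 GB left
disk 4: place 344 GB, 156 GB left
disk 5: place 339 GB, 161 GB left
disk 6: place 258 GB, 242 GB left
disk 7: place 252 GB, 248 GB left
disk 6: place 182 GB, 60 GB left
disk 7: place 177 GB, 71 GB left
disk 3: place 130 GB, 3 GB left
disk 2: place 66 GB, 18 GB left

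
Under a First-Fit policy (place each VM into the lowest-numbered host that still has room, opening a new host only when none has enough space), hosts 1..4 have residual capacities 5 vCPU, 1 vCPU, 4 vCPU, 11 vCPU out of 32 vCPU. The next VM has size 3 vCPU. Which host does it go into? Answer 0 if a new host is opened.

Hosts with room: host 1 (5 vCPU), host 3 (4 vCPU), host 4 (11 vCPU).
The first with room is host 1.

1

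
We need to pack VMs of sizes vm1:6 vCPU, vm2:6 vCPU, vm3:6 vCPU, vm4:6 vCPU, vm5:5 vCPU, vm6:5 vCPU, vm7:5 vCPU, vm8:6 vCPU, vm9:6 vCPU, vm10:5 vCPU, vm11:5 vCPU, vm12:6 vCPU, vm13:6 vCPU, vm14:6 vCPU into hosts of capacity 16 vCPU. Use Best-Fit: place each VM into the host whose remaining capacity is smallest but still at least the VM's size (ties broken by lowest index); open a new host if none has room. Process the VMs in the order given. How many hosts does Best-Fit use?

host 1: place vm1 (6 vCPU), 10 vCPU left
host 1: place vm2 (6 vCPU), 4 vCPU left
host 2: place vm3 (6 vCPU), 10 vCPU left
host 2: place vm4 (6 vCPU), 4 vCPU left
host 3: place vm5 (5 vCPU), 11 vCPU left
host 3: place vm6 (5 vCPU), 6 vCPU left
host 3: place vm7 (5 vCPU), 1 vCPU left
host 4: place vm8 (6 vCPU), 10 vCPU left
host 4: place vm9 (6 vCPU), 4 vCPU left
host 5: place vm10 (5 vCPU), 11 vCPU left
host 5: place vm11 (5 vCPU), 6 vCPU left
host 5: place vm12 (6 vCPU), 0 vCPU left
host 6: place vm13 (6 vCPU), 10 vCPU left
host 6: place vm14 (6 vCPU), 4 vCPU left
Final hosts: [6,6] [6,6] [5,5,5] [6,6] [5,5,6] [6,6].

6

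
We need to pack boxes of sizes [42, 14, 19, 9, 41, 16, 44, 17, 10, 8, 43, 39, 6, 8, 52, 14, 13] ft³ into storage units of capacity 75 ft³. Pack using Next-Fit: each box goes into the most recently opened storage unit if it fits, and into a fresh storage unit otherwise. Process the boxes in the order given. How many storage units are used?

7

42 ft³ → storage unit 1 (remaining 33 ft³)
14 ft³ → storage unit 1 (remaining 19 ft³)
19 ft³ → storage unit 1 (remaining 0 ft³)
9 ft³ → storage unit 2 (remaining 66 ft³)
41 ft³ → storage unit 2 (remaining 25 ft³)
16 ft³ → storage unit 2 (remaining 9 ft³)
44 ft³ → storage unit 3 (remaining 31 ft³)
17 ft³ → storage unit 3 (remaining 14 ft³)
10 ft³ → storage unit 3 (remaining 4 ft³)
8 ft³ → storage unit 4 (remaining 67 ft³)
43 ft³ → storage unit 4 (remaining 24 ft³)
39 ft³ → storage unit 5 (remaining 36 ft³)
6 ft³ → storage unit 5 (remaining 30 ft³)
8 ft³ → storage unit 5 (remaining 22 ft³)
52 ft³ → storage unit 6 (remaining 23 ft³)
14 ft³ → storage unit 6 (remaining 9 ft³)
13 ft³ → storage unit 7 (remaining 62 ft³)
Final storage units: [42,14,19] [9,41,16] [44,17,10] [8,43] [39,6,8] [52,14] [13].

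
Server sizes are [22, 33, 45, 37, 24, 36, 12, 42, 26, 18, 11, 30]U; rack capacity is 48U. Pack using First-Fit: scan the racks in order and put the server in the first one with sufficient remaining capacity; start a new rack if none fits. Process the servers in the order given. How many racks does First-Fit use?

8 racks

22U → rack 1 (remaining 26U)
33U → rack 2 (remaining 15U)
45U → rack 3 (remaining 3U)
37U → rack 4 (remaining 11U)
24U → rack 1 (remaining 2U)
36U → rack 5 (remaining 12U)
12U → rack 2 (remaining 3U)
42U → rack 6 (remaining 6U)
26U → rack 7 (remaining 22U)
18U → rack 7 (remaining 4U)
11U → rack 4 (remaining 0U)
30U → rack 8 (remaining 18U)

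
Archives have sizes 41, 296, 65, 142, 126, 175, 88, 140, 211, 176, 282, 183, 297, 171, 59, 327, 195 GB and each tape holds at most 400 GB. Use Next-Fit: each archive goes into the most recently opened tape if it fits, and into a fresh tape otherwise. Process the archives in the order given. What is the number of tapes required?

11

tape 1: place 41 GB, 359 GB left
tape 1: place 296 GB, 63 GB left
tape 2: place 65 GB, 335 GB left
tape 2: place 142 GB, 193 GB left
tape 2: place 126 GB, 67 GB left
tape 3: place 175 GB, 225 GB left
tape 3: place 88 GB, 137 GB left
tape 4: place 140 GB, 260 GB left
tape 4: place 211 GB, 49 GB left
tape 5: place 176 GB, 224 GB left
tape 6: place 282 GB, 118 GB left
tape 7: place 183 GB, 217 GB left
tape 8: place 297 GB, 103 GB left
tape 9: place 171 GB, 229 GB left
tape 9: place 59 GB, 170 GB left
tape 10: place 327 GB, 73 GB left
tape 11: place 195 GB, 205 GB left
Final tapes: [41,296] [65,142,126] [175,88] [140,211] [176] [282] [183] [297] [171,59] [327] [195].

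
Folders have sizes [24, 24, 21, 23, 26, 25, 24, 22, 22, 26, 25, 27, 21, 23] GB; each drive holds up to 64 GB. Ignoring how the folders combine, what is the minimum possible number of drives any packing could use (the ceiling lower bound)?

Total size = 24 + 24 + 21 + 23 + 26 + 25 + 24 + 22 + 22 + 26 + 25 + 27 + 21 + 23 = 333 GB.
⌈333 / 64⌉ = 6.

6 drives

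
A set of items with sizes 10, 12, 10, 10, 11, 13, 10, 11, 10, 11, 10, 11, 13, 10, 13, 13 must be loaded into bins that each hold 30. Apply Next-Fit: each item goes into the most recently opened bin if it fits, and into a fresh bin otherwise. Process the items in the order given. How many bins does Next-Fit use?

10 → bin 1 (remaining 20)
12 → bin 1 (remaining 8)
10 → bin 2 (remaining 20)
10 → bin 2 (remaining 10)
11 → bin 3 (remaining 19)
13 → bin 3 (remaining 6)
10 → bin 4 (remaining 20)
11 → bin 4 (remaining 9)
10 → bin 5 (remaining 20)
11 → bin 5 (remaining 9)
10 → bin 6 (remaining 20)
11 → bin 6 (remaining 9)
13 → bin 7 (remaining 17)
10 → bin 7 (remaining 7)
13 → bin 8 (remaining 17)
13 → bin 8 (remaining 4)

8 bins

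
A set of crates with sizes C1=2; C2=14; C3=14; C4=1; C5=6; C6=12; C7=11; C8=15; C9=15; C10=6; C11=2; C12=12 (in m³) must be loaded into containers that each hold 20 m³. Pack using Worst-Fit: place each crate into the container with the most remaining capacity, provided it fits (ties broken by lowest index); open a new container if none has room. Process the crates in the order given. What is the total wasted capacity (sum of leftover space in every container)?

30

Put C1 (2 m³) in container 1; 18 m³ remain.
Put C2 (14 m³) in container 1; 4 m³ remain.
Put C3 (14 m³) in container 2; 6 m³ remain.
Put C4 (1 m³) in container 2; 5 m³ remain.
Put C5 (6 m³) in container 3; 14 m³ remain.
Put C6 (12 m³) in container 3; 2 m³ remain.
Put C7 (11 m³) in container 4; 9 m³ remain.
Put C8 (15 m³) in container 5; 5 m³ remain.
Put C9 (15 m³) in container 6; 5 m³ remain.
Put C10 (6 m³) in container 4; 3 m³ remain.
Put C11 (2 m³) in container 2; 3 m³ remain.
Put C12 (12 m³) in container 7; 8 m³ remain.
7 containers × 20 m³ = 140 m³; used 110 m³; unused 30 m³.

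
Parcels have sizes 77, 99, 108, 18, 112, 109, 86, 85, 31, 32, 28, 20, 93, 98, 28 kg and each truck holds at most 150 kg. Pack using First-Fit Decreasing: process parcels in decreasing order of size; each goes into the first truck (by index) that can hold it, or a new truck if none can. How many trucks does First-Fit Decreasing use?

Sorted descending: 112, 109, 108, 99, 98, 93, 86, 85, 77, 32, 31, 28, 28, 20, 18.
112 kg → truck 1 (remaining 38 kg)
109 kg → truck 2 (remaining 41 kg)
108 kg → truck 3 (remaining 42 kg)
99 kg → truck 4 (remaining 51 kg)
98 kg → truck 5 (remaining 52 kg)
93 kg → truck 6 (remaining 57 kg)
86 kg → truck 7 (remaining 64 kg)
85 kg → truck 8 (remaining 65 kg)
77 kg → truck 9 (remaining 73 kg)
32 kg → truck 1 (remaining 6 kg)
31 kg → truck 2 (remaining 10 kg)
28 kg → truck 3 (remaining 14 kg)
28 kg → truck 4 (remaining 23 kg)
20 kg → truck 4 (remaining 3 kg)
18 kg → truck 5 (remaining 34 kg)
Final trucks: [112,32] [109,31] [108,28] [99,28,20] [98,18] [93] [86] [85] [77].

9 trucks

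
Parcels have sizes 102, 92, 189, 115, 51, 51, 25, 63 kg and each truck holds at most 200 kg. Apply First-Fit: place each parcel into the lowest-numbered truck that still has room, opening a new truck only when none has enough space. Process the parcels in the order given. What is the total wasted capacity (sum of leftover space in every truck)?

112

Put 102 kg in truck 1; 98 kg remain.
Put 92 kg in truck 1; 6 kg remain.
Put 189 kg in truck 2; 11 kg remain.
Put 115 kg in truck 3; 85 kg remain.
Put 51 kg in truck 3; 34 kg remain.
Put 51 kg in truck 4; 149 kg remain.
Put 25 kg in truck 3; 9 kg remain.
Put 63 kg in truck 4; 86 kg remain.
4 trucks × 200 kg = 800 kg; used 688 kg; unused 112 kg.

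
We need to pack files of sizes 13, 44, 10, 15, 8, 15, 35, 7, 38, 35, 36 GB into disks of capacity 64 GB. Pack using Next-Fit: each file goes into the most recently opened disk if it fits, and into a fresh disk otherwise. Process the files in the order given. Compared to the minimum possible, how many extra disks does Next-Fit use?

1

Next-Fit: [13,44] [10,15,8,15] [35,7] [38] [35] [36] → 6 disks.
5 files exceed 32 GB (half the capacity), and no two of those can share a disk, so at least 5 disks are needed.
An optimal packing achieves that bound: [44,15] [38,15,10] [36,13,8,7] [35] [35] → 5 disks.
Excess: 6 − 5 = 1.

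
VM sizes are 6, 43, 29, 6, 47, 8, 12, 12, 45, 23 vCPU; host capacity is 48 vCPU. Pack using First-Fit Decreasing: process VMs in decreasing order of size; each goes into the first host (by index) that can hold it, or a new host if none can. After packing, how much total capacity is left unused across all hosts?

57

Sorted descending: 47, 45, 43, 29, 23, 12, 12, 8, 6, 6.
47 vCPU → host 1 (remaining 1 vCPU)
45 vCPU → host 2 (remaining 3 vCPU)
43 vCPU → host 3 (remaining 5 vCPU)
29 vCPU → host 4 (remaining 19 vCPU)
23 vCPU → host 5 (remaining 25 vCPU)
12 vCPU → host 4 (remaining 7 vCPU)
12 vCPU → host 5 (remaining 13 vCPU)
8 vCPU → host 5 (remaining 5 vCPU)
6 vCPU → host 4 (remaining 1 vCPU)
6 vCPU → host 6 (remaining 42 vCPU)
6 hosts × 48 vCPU = 288 vCPU; used 231 vCPU; unused 57 vCPU.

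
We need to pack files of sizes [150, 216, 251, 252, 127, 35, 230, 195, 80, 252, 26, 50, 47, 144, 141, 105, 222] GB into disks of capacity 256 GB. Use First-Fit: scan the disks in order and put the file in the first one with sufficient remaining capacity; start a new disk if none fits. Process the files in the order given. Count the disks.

11

Put 150 GB in disk 1; 106 GB remain.
Put 216 GB in disk 2; 40 GB remain.
Put 251 GB in disk 3; 5 GB remain.
Put 252 GB in disk 4; 4 GB remain.
Put 127 GB in disk 5; 129 GB remain.
Put 35 GB in disk 1; 71 GB remain.
Put 230 GB in disk 6; 26 GB remain.
Put 195 GB in disk 7; 61 GB remain.
Put 80 GB in disk 5; 49 GB remain.
Put 252 GB in disk 8; 4 GB remain.
Put 26 GB in disk 1; 45 GB remain.
Put 50 GB in disk 7; 11 GB remain.
Put 47 GB in disk 5; 2 GB remain.
Put 144 GB in disk 9; 112 GB remain.
Put 141 GB in disk 10; 115 GB remain.
Put 105 GB in disk 9; 7 GB remain.
Put 222 GB in disk 11; 34 GB remain.
Final disks: [150,35,26] [216] [251] [252] [127,80,47] [230] [195,50] [252] [144,105] [141] [222].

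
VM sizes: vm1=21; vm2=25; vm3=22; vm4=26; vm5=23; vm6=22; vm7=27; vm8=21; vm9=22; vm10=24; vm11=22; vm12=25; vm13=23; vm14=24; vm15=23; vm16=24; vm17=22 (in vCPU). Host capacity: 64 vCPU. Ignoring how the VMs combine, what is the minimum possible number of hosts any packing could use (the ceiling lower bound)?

Total size = 21 + 25 + 22 + 26 + 23 + 22 + 27 + 21 + 22 + 24 + 22 + 25 + 23 + 24 + 23 + 24 + 22 = 396 vCPU.
⌈396 / 64⌉ = 7.

7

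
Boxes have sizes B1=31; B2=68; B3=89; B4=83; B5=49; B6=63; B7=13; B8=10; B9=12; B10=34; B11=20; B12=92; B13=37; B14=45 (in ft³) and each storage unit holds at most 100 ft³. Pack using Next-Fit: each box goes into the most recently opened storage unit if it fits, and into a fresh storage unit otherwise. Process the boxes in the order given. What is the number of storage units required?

8 storage units

storage unit 1: place B1 (31 ft³), 69 ft³ left
storage unit 1: place B2 (68 ft³), 1 ft³ left
storage unit 2: place B3 (89 ft³), 11 ft³ left
storage unit 3: place B4 (83 ft³), 17 ft³ left
storage unit 4: place B5 (49 ft³), 51 ft³ left
storage unit 5: place B6 (63 ft³), 37 ft³ left
storage unit 5: place B7 (13 ft³), 24 ft³ left
storage unit 5: place B8 (10 ft³), 14 ft³ left
storage unit 5: place B9 (12 ft³), 2 ft³ left
storage unit 6: place B10 (34 ft³), 66 ft³ left
storage unit 6: place B11 (20 ft³), 46 ft³ left
storage unit 7: place B12 (92 ft³), 8 ft³ left
storage unit 8: place B13 (37 ft³), 63 ft³ left
storage unit 8: place B14 (45 ft³), 18 ft³ left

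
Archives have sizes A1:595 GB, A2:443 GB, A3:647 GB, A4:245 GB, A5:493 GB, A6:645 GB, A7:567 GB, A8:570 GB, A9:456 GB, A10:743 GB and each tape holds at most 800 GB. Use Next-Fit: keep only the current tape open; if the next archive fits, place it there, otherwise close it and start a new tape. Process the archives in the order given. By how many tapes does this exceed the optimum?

Next-Fit: [595] [443] [647] [245,493] [645] [567] [570] [456] [743] → 9 tapes.
9 archives exceed 400 GB (half the capacity), and no two of those can share a tape, so at least 9 tapes are needed.
So 9 is already optimal.

0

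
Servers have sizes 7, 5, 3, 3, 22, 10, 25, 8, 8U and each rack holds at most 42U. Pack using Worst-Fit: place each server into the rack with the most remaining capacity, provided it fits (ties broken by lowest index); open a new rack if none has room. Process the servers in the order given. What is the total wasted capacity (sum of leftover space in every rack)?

35

rack 1: place 7U, 35U left
rack 1: place 5U, 30U left
rack 1: place 3U, 27U left
rack 1: place 3U, 24U left
rack 1: place 22U, 2U left
rack 2: place 10U, 32U left
rack 2: place 25U, 7U left
rack 3: place 8U, 34U left
rack 3: place 8U, 26U left
3 racks × 42U = 126U; used 91U; unused 35U.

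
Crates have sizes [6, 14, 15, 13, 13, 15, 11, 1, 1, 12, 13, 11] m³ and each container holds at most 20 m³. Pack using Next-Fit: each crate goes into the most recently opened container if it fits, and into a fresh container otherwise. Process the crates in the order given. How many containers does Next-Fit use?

9

Put 6 m³ in container 1; 14 m³ remain.
Put 14 m³ in container 1; 0 m³ remain.
Put 15 m³ in container 2; 5 m³ remain.
Put 13 m³ in container 3; 7 m³ remain.
Put 13 m³ in container 4; 7 m³ remain.
Put 15 m³ in container 5; 5 m³ remain.
Put 11 m³ in container 6; 9 m³ remain.
Put 1 m³ in container 6; 8 m³ remain.
Put 1 m³ in container 6; 7 m³ remain.
Put 12 m³ in container 7; 8 m³ remain.
Put 13 m³ in container 8; 7 m³ remain.
Put 11 m³ in container 9; 9 m³ remain.
Final containers: [6,14] [15] [13] [13] [15] [11,1,1] [12] [13] [11].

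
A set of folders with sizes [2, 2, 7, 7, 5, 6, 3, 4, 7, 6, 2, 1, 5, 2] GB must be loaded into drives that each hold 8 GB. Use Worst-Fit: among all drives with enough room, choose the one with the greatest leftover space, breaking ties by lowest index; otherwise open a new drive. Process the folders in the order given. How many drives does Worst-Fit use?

2 GB → drive 1 (remaining 6 GB)
2 GB → drive 1 (remaining 4 GB)
7 GB → drive 2 (remaining 1 GB)
7 GB → drive 3 (remaining 1 GB)
5 GB → drive 4 (remaining 3 GB)
6 GB → drive 5 (remaining 2 GB)
3 GB → drive 1 (remaining 1 GB)
4 GB → drive 6 (remaining 4 GB)
7 GB → drive 7 (remaining 1 GB)
6 GB → drive 8 (remaining 2 GB)
2 GB → drive 6 (remaining 2 GB)
1 GB → drive 4 (remaining 2 GB)
5 GB → drive 9 (remaining 3 GB)
2 GB → drive 9 (remaining 1 GB)
Final drives: [2,2,3] [7] [7] [5,1] [6] [4,2] [7] [6] [5,2].

9 drives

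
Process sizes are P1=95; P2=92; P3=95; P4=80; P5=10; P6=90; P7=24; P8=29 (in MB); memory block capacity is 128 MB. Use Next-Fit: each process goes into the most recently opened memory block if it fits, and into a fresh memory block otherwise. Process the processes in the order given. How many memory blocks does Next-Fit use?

6

Put P1 (95 MB) in memory block 1; 33 MB remain.
Put P2 (92 MB) in memory block 2; 36 MB remain.
Put P3 (95 MB) in memory block 3; 33 MB remain.
Put P4 (80 MB) in memory block 4; 48 MB remain.
Put P5 (10 MB) in memory block 4; 38 MB remain.
Put P6 (90 MB) in memory block 5; 38 MB remain.
Put P7 (24 MB) in memory block 5; 14 MB remain.
Put P8 (29 MB) in memory block 6; 99 MB remain.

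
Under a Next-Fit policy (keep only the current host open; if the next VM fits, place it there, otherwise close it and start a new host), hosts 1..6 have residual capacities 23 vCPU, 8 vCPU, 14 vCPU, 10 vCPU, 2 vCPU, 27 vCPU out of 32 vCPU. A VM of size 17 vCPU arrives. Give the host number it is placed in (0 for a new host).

6

Next-Fit only looks at host 6, which has 27 vCPU free.
17 vCPU fits there.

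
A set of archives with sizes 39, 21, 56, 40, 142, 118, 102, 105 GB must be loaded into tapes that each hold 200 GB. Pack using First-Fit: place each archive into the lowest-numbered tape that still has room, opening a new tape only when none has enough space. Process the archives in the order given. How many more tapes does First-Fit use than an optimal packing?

1

First-Fit: [39,21,56,40] [142] [118] [102] [105] → 5 tapes.
Total size 623 GB; any packing needs at least ⌈623/200⌉ = 4 tapes.
An optimal packing achieves that bound: [142,56] [118,40,39] [105,21] [102] → 4 tapes.
Excess: 5 − 4 = 1.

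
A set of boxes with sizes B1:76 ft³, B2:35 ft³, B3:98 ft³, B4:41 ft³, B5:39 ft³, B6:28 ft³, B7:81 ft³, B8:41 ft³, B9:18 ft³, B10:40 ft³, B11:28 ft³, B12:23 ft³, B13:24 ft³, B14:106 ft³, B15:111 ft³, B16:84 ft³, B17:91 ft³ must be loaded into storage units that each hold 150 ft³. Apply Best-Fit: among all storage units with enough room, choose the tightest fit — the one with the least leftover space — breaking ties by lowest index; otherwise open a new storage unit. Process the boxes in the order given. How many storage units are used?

8 storage units

Put B1 (76 ft³) in storage unit 1; 74 ft³ remain.
Put B2 (35 ft³) in storage unit 1; 39 ft³ remain.
Put B3 (98 ft³) in storage unit 2; 52 ft³ remain.
Put B4 (41 ft³) in storage unit 2; 11 ft³ remain.
Put B5 (39 ft³) in storage unit 1; 0 ft³ remain.
Put B6 (28 ft³) in storage unit 3; 122 ft³ remain.
Put B7 (81 ft³) in storage unit 3; 41 ft³ remain.
Put B8 (41 ft³) in storage unit 3; 0 ft³ remain.
Put B9 (18 ft³) in storage unit 4; 132 ft³ remain.
Put B10 (40 ft³) in storage unit 4; 92 ft³ remain.
Put B11 (28 ft³) in storage unit 4; 64 ft³ remain.
Put B12 (23 ft³) in storage unit 4; 41 ft³ remain.
Put B13 (24 ft³) in storage unit 4; 17 ft³ remain.
Put B14 (106 ft³) in storage unit 5; 44 ft³ remain.
Put B15 (111 ft³) in storage unit 6; 39 ft³ remain.
Put B16 (84 ft³) in storage unit 7; 66 ft³ remain.
Put B17 (91 ft³) in storage unit 8; 59 ft³ remain.
Final storage units: [76,35,39] [98,41] [28,81,41] [18,40,28,23,24] [106] [111] [84] [91].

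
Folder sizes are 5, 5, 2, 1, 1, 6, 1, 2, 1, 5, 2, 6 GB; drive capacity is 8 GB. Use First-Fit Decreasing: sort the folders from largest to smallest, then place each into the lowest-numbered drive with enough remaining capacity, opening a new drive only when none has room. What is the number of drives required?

Sorted descending: 6, 6, 5, 5, 5, 2, 2, 2, 1, 1, 1, 1.
Put 6 GB in drive 1; 2 GB remain.
Put 6 GB in drive 2; 2 GB remain.
Put 5 GB in drive 3; 3 GB remain.
Put 5 GB in drive 4; 3 GB remain.
Put 5 GB in drive 5; 3 GB remain.
Put 2 GB in drive 1; 0 GB remain.
Put 2 GB in drive 2; 0 GB remain.
Put 2 GB in drive 3; 1 GB remain.
Put 1 GB in drive 3; 0 GB remain.
Put 1 GB in drive 4; 2 GB remain.
Put 1 GB in drive 4; 1 GB remain.
Put 1 GB in drive 4; 0 GB remain.
Final drives: [6,2] [6,2] [5,2,1] [5,1,1,1] [5].

5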